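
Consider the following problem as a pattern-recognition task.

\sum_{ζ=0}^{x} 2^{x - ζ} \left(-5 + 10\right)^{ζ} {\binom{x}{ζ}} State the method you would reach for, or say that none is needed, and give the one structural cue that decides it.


Diagnosis: the binomial theorem — binomial coefficients against complementary powers of (-5 + 10) and 2: recognize the binomial expansion and resum.


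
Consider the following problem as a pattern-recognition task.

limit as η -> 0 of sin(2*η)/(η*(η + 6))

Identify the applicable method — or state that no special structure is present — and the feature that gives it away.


Technique: l'Hôpital's rule (0/0) — both numerator and denominator vanish at 0: the genuine 0/0 indeterminate that l'Hôpital exists for. A local series expansion at the point resolves it as well; the rule is the packaged version of that step.


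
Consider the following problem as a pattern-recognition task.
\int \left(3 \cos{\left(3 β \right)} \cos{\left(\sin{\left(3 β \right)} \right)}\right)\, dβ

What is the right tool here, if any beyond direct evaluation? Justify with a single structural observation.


Diagnosis: u-substitution — the only nontrivial dependence routes through \sin{\left(3 β \right)}, whose derivative supplies the leftover factor up to a constant multiple — u = \sin{\left(3 β \right)} flattens it.


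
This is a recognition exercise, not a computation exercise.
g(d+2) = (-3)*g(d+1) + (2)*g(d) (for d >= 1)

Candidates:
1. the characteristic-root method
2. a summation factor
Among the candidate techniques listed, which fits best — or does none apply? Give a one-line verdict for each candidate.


Method: the characteristic-root method — the recurrence is linear and homogeneous with constant coefficients, so the ansatz r^d turns it into a polynomial equation for r.
- the characteristic-root method — yes, a natural case for it.
- a summation factor: a summation factor telescopes one-step recursions; this one carries higher-order memory.


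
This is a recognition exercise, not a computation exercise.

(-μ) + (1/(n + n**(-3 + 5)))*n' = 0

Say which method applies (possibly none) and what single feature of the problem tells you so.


Best approach: separation of variables — the derivative equals a pure function of μ (namely μ) times a pure function of n (namely (n + n**(-3 + 5))); divide and integrate each side. A Bernoulli substitution applies to this equation as given; separation takes the same equation in its displayed form.


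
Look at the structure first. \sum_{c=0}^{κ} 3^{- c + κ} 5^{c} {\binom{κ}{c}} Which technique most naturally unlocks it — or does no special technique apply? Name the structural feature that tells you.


Technique: the binomial theorem — the binomial coefficients weight matched powers of 5 and 3, which is exactly the expansion of a binomial power.


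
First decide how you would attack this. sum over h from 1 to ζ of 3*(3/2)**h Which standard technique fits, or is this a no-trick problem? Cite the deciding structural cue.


Method: the geometric series formula — check a ratio of consecutive terms: it is 3/2, independent of the index, so the geometric formula closes the sum.


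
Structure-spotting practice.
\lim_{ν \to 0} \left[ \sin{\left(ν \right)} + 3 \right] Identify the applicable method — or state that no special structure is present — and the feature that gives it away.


Method: no special technique — no vanishing denominator and no indeterminate clash at the point — evaluation is immediate.


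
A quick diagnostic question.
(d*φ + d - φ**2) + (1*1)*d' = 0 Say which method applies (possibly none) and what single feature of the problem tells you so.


Technique: a linear integrating factor — linear in the unknown with genuine forcing: multiply through by the exponential of the integrated coefficient and the left side closes into one derivative.


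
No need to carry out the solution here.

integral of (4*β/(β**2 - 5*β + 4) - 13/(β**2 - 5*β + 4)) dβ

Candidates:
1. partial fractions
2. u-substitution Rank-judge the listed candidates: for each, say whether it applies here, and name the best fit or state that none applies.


Best approach: partial fractions — with β**2 - 5*β + 4 factorable and the degree on top strictly smaller, simple-fraction decomposition is immediate.
- partial fractions: applies; the problem has the shape this method handles.
- u-substitution: no subexpression of the integrand serves as a whole-integral substitution inner — individual terms may offer their own, but none carries its derivative as a factor of the full integrand; a working change of variable would have to be constructed from outside the expression.


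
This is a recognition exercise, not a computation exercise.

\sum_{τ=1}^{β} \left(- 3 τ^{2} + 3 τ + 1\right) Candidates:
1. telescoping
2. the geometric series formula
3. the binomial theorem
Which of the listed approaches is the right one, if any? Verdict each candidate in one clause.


Diagnosis: no special technique — every summand is a constant multiple of a power of τ — apply the standard power-sum identities one degree at a time.
- telescoping — the terms as presented offer no neighboring cancellation — a telescoping rewrite may exist, but the displayed structure does not hand one over.
- the geometric series formula — no single multiplier carries one term to the next throughout the sum.
- the binomial theorem: the terms lack the binomial-coefficient-weighted complementary-power pattern of an expansion.


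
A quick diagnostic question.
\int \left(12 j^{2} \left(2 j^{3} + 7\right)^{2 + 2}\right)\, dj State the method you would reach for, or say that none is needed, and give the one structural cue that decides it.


Diagnosis: u-substitution — viewed as a product, the integrand is a composition evaluated at 2 j^{3} + 7 times (a constant multiple of) that inner expression's derivative, so u = 2 j^{3} + 7 makes it elementary. A patient expand-and-integrate also lands it; recognizing the inner expression is the shortcut.


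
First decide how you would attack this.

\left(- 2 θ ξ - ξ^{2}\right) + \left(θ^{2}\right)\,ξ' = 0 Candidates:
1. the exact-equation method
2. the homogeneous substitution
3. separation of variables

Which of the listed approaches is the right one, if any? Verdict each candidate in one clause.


Method: the homogeneous substitution — the slope's numerator and denominator share total degree; set v = ξ/θ and the equation drops to separable form. A Bernoulli rewrite works here as the equation stands — the homogeneous substitution is the more immediate reading.
- the exact-equation method — the mixed partial derivatives differ, so the left side is not a total differential.
- the homogeneous substitution — yes — fits the structure here.
- separation of variables: no division isolates the independent variable from the unknown.


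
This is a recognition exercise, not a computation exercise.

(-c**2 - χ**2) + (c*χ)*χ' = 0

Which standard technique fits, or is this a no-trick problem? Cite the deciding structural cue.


Method: the homogeneous substitution — solved for the derivative, the right side is unchanged under scaling c and χ together — it depends only on the ratio χ/c, so substitute a single ratio variable. A Bernoulli substitution is a fair alternative on this equation directly; the homogeneous reading takes it as given.


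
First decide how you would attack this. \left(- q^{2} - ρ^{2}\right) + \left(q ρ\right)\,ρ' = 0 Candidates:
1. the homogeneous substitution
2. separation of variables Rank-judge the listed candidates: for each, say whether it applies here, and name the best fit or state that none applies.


Verdict: the homogeneous substitution — the slope is degree-zero homogeneous: the ratio substitution v = ρ/q collapses it. A Bernoulli substitution is a fair alternative on this equation directly; the homogeneous reading takes it as given.
- the homogeneous substitution: applies; the problem has the shape this method handles.
- separation of variables — the two dependences are entangled, not a clean product of one-variable pieces.


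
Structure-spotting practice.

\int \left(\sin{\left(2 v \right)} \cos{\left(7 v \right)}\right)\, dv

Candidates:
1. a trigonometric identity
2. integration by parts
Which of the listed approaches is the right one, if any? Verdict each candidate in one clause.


Technique: a trigonometric identity — \sin{\left(2 v \right)} \cos{\left(7 v \right)} mixes two frequencies; the product-to-sum identity splits it into single-frequency sinusoids.
- a trigonometric identity — yes — fits the structure here.
- integration by parts: not the fit here: there is no polynomial factor to ladder down — parts can still close the trigonometric product by recursion, though the identity rewrite is the direct route.


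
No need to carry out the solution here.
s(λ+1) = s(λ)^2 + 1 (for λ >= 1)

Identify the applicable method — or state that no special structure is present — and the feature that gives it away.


Verdict: no special technique — the recurrence is nonlinear in the sequence values; study it directly, no linear machinery applies.


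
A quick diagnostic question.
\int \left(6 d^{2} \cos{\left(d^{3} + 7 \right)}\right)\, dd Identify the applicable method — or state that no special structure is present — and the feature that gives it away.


Method: u-substitution — gathered as a product, the integrand carries the factor 6 d^{2} — up to a constant, the derivative of the inner expression d^{3} + 7 — so u = d^{3} + 7 collapses the integral.


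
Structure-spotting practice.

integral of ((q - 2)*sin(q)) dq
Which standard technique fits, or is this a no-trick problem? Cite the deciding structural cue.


Technique: integration by parts — the integrand splits as q - 2 times sin(q) — repeatedly differentiating the polynomial part kills it, which is the parts ladder.


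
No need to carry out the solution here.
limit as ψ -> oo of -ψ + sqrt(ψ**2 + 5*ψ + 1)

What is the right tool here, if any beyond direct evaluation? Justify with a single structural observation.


Verdict: conjugate multiplication — neither sqrt(ψ**2 + 5*ψ + 1) nor ψ converges alone, so rewrite their difference as a conjugate-rationalized quotient first.


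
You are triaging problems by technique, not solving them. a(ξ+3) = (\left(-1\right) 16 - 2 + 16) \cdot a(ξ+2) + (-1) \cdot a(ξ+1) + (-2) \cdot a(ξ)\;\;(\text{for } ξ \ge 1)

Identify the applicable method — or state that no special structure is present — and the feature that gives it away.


Verdict: the characteristic-root method — the recurrence treats every index alike (constant coefficients, no forcing) — precisely the regime where r^ξ trials close it.


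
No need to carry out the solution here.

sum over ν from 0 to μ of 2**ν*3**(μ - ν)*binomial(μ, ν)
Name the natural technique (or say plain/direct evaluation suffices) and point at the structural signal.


Technique: the binomial theorem — terms weighting binomial(μ, ν) against matched powers of 2 and 3 reassemble into (2 + 3)^μ by the binomial theorem.


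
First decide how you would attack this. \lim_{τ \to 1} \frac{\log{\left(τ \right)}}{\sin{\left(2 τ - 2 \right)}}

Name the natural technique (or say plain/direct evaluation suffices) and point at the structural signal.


Diagnosis: l'Hôpital's rule (0/0) — plug in 1: top and bottom both hit zero, so differentiate each and retry. A local series expansion at the point resolves it as well; the rule is the packaged version of that step.


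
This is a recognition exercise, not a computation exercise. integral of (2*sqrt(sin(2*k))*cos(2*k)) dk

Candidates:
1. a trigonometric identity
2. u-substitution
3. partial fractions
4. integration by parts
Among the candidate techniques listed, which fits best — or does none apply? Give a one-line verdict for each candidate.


Verdict: u-substitution — viewed as a product, the integrand is a composition evaluated at sin(2*k) times (a constant multiple of) that inner expression's derivative, so u = sin(2*k) makes it elementary.
- a trigonometric identity: the trigonometric factor has no even power to reduce and no cross-frequency product to convert — the standard power-reduction and product-to-sum identities do not engage it.
- u-substitution — yes, a natural case for it.
- partial fractions: there is no rational-function structure to decompose.
- integration by parts: no split into a nonconstant polynomial times one of the standard kernels — exp, sine, or cosine of a linear argument, or a logarithm — applies here.


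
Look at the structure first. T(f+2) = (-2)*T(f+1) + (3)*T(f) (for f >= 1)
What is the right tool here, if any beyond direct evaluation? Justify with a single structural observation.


Diagnosis: the characteristic-root method — linear, homogeneous, constant coefficients: solutions of the form r^f exist — find the roots of the characteristic polynomial.


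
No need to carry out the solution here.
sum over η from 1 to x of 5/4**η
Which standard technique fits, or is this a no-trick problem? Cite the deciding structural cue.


Technique: the geometric series formula — consecutive terms stand in a fixed index-free ratio — the geometric sum formula closes it.


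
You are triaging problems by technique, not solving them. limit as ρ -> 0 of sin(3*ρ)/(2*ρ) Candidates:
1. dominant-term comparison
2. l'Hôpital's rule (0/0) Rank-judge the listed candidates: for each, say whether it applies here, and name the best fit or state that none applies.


Diagnosis: l'Hôpital's rule (0/0) — both numerator and denominator vanish at 0: the genuine 0/0 indeterminate that l'Hôpital exists for. One could equally expand both pieces locally and compare leading terms; the rule does that in one stroke.
- dominant-term comparison — this is not a rational comparison of growth rates at infinity.
- l'Hôpital's rule (0/0) — applies; the problem has the shape this method handles.


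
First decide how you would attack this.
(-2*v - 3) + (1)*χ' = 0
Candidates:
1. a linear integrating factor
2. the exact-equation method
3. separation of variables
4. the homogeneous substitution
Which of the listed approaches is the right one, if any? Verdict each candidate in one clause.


Diagnosis: no special technique — solved for the derivative, χ never appears on the right — this is a direct integration in v, not a differential-equations problem at heart.
- a linear integrating factor: with the unknown absent the integrating factor is a formality; direct integration is the working structure.
- the exact-equation method — with the unknown absent from both coefficients, the cross-partial test holds emptily — nothing for the exact method to work on.
- separation of variables — separation is only trivially available — with the unknown absent from the slope this is a direct integration, not a separation problem.
- the homogeneous substitution — the slope changes under joint rescaling, failing the degree-zero test.


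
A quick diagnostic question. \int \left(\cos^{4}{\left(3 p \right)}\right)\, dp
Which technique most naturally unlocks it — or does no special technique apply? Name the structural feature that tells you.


Technique: a trigonometric identity — the even trigonometric power \cos^{4}{\left(3 p \right)} reduces by a double-angle identity before any integration is attempted.


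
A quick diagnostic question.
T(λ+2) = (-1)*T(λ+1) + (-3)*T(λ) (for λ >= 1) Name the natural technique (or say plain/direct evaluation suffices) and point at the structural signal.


Diagnosis: the characteristic-root method — no index-dependence in the weights and nothing inhomogeneous: classic characteristic-equation setup.


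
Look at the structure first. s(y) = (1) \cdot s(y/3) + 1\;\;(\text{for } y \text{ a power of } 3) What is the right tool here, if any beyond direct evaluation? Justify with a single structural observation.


Technique: the master substitution — the argument shrinks by the factor 3, so measure the index on a logarithmic scale and the recursion becomes a shift.


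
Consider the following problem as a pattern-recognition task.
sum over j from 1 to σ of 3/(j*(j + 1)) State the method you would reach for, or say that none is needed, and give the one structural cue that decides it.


Best approach: telescoping — the summand 3/(j*(j + 1)) decomposes into fractions whose poles differ by an integer shift — the series collapses.


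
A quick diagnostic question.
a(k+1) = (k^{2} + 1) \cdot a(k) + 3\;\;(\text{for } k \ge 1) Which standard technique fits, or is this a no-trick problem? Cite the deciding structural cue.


Method: a summation factor — normalize by the running product of k^{2} + 1: the left side becomes a difference, and differences sum.


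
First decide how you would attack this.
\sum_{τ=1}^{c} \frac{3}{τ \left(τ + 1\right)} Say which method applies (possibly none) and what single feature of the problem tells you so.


Best approach: telescoping — the summand \frac{3}{τ \left(τ + 1\right)} decomposes into fractions whose poles differ by an integer shift — the series collapses.


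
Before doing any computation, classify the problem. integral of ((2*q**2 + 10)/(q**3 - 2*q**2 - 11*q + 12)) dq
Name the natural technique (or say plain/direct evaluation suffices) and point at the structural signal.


Best approach: partial fractions — the factorization of q**3 - 2*q**2 - 11*q + 12 is the whole battle; after it, each term is a table integral.


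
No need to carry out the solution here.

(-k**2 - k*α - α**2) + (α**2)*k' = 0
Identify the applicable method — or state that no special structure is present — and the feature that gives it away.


Verdict: the homogeneous substitution — the slope's numerator and denominator have matching total degree, so it depends only on k/α and the ratio substitution collapses it.


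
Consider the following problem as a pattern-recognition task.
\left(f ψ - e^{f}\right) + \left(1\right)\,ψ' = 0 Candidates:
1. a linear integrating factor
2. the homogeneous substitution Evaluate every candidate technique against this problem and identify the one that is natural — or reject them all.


Diagnosis: a linear integrating factor — the unknown enters only to the first power against a nonzero forcing term — the integrating-factor template applies directly.
- a linear integrating factor: applies; the problem has the shape this method handles.
- the homogeneous substitution: solved for the derivative, the right side changes under joint scaling of the two variables.


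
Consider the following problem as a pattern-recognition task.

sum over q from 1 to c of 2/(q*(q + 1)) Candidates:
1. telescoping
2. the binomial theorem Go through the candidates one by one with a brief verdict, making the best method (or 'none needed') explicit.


Technique: telescoping — the summand 2/(q*(q + 1)) decomposes into fractions whose poles differ by an integer shift — the series collapses.
- telescoping: a fit — the right tool for this form.
- the binomial theorem — the terms do not reassemble into a binomial power.


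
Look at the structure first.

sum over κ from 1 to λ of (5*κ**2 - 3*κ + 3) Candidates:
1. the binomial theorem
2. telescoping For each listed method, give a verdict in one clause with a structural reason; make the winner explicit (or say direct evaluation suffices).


Technique: no special technique — Faulhaber territory: sum each constant-multiple power of κ with its closed-form formula, no trick required.
- the binomial theorem: there is no sum-raised-to-a-power identity hiding in these terms.
- telescoping — writing out consecutive terms as given produces no pairwise cancellation.


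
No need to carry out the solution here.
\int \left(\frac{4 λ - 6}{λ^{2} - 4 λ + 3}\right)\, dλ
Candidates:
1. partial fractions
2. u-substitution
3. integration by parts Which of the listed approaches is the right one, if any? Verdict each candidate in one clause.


Method: partial fractions — a proper rational integrand whose denominator splits into simpler factors — decompose into partial fractions first.
- partial fractions: a fit — the right tool for this form.
- u-substitution: no subexpression of the integrand pairs with its own derivative as a factor — individual terms may offer their own substitutions, but any change of variable covering the whole integral would have to be constructed from outside the expression.
- integration by parts — the integrand does not split as a nonconstant polynomial times an exp, sine, cosine of a linear argument, or logarithm — no polynomial-kernel parts product to differentiate one side of.


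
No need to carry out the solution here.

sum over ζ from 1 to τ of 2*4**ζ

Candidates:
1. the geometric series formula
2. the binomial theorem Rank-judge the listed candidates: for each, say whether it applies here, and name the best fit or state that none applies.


Diagnosis: the geometric series formula — the ratio of consecutive terms is the constant 4, independent of the index — a geometric sum.
- the geometric series formula: yes, a natural case for it.
- the binomial theorem — no binomial coefficients pair with matched powers.


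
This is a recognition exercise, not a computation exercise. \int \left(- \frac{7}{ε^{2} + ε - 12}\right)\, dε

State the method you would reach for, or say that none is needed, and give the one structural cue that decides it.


Method: partial fractions — once ε^{2} + ε - 12 is factored, each root contributes a simple-fraction term; integrate them one at a time.


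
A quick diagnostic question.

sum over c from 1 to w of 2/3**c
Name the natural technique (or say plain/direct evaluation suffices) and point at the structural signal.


Technique: the geometric series formula — consecutive terms stand in a fixed index-free ratio — the geometric sum formula closes it.


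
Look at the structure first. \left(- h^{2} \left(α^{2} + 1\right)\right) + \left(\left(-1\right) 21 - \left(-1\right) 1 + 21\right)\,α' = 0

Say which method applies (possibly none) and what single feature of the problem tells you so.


Diagnosis: separation of variables — the derivative equals a pure function of h (namely h^{2}) times a pure function of α (namely α^{2} + 1); divide and integrate each side.


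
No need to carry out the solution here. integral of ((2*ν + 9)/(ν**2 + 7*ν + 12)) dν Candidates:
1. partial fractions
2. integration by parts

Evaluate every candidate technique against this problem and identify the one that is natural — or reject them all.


Technique: partial fractions — the bottom, ν**2 + 7*ν + 12, comes apart into simple factors, and a proper rational function over split factors decomposes.
- partial fractions — yes — fits the structure here.
- integration by parts: no split into a nonconstant polynomial times one of the standard kernels — exp, sine, or cosine of a linear argument, or a logarithm — applies here.


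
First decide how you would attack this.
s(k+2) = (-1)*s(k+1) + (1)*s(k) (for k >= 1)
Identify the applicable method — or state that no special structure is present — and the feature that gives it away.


Verdict: the characteristic-root method — the recurrence is linear and homogeneous with constant coefficients, so the ansatz r^k turns it into a polynomial equation for r.


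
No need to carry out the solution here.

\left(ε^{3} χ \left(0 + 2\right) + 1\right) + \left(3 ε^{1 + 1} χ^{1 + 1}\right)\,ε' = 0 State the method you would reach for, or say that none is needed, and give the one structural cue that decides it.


Technique: the exact-equation method — equality of cross partials is the green light — assemble the potential function term by term.


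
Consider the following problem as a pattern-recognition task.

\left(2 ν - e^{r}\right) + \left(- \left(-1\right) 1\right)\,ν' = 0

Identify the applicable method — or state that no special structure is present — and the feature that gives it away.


Diagnosis: a linear integrating factor — linear in the unknown with genuine forcing: multiply through by the exponential of the integrated coefficient and the left side closes into one derivative.


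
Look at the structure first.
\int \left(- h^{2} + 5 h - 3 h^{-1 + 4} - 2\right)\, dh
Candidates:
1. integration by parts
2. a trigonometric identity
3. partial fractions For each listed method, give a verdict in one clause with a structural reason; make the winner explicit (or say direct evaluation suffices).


Method: no special technique — the integrand is a sum of constant multiples of powers of h — integrate term by term.
- integration by parts: parts would only shuffle a directly integrable integrand.
- a trigonometric identity: there is no trigonometric structure at all — the integrand carries no sine or cosine to rewrite.
- partial fractions: the expression is not a ratio of polynomials that decomposes further.


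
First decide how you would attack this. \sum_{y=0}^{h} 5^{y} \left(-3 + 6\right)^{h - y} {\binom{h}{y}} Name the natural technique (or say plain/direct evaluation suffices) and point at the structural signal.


Best approach: the binomial theorem — the summand is term y of a binomial expansion in 5 and (-3 + 6); the whole sum is a single power.


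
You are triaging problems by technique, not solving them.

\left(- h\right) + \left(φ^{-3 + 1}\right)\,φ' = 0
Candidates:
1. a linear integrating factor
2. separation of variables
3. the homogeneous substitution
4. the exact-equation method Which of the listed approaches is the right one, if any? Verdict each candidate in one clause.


Diagnosis: separation of variables — solved for the derivative, the right side splits multiplicatively into a function of each variable alone — divide and integrate each side.
- a linear integrating factor: a nonlinear term in the unknown puts this outside the integrating-factor template.
- separation of variables — yes — fits the structure here.
- the homogeneous substitution: the slope is not a function of the ratio of the variables alone.
- the exact-equation method — any potential here is of the trivial single-variable kind; the exact method earns its name only with genuine cross terms.


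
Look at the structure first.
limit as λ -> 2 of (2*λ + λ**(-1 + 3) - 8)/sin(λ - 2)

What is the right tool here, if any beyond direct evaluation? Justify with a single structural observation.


Verdict: l'Hôpital's rule (0/0) — substituting 2 gives 0 over 0; differentiate top and bottom once and re-evaluate. The standard small-argument limits would also carry it; the rule is the systematic route.


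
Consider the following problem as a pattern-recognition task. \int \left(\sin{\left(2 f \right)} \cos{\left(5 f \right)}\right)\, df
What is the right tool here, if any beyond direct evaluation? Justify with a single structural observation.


Method: a trigonometric identity — two sinusoids at different rates multiply in \sin{\left(2 f \right)} \cos{\left(5 f \right)}; the product-to-sum identity uncouples them.


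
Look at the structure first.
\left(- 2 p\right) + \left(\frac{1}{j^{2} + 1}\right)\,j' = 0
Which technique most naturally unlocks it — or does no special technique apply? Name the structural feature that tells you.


Verdict: separation of variables — all dependence on the two variables factors apart, the defining separable shape. One could also solve this as an exact equation; with each coefficient in its own variable, separating is the same work with fewer steps.


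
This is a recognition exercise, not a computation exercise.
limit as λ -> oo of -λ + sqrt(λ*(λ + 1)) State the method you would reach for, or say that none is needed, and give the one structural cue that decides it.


Verdict: conjugate multiplication — an infinity-minus-infinity difference with a surviving radical — multiply by the conjugate to cancel the divergence.


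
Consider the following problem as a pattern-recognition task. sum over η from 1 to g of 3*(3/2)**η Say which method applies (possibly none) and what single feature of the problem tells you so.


Technique: the geometric series formula — consecutive terms stand in a fixed index-free ratio — the geometric sum formula closes it.


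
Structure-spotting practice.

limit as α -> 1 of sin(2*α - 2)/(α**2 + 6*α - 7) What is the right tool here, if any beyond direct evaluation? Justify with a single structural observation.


Verdict: l'Hôpital's rule (0/0) — plug in 1: top and bottom both hit zero, so differentiate each and retry. One could equally expand both pieces locally and compare leading terms; the rule does that in one stroke.


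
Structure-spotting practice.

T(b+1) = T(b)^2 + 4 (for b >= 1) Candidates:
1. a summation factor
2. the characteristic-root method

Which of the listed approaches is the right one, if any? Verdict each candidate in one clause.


Diagnosis: no special technique — the unknown sequence enters the update nonlinearly, so no linear method fits the recurrence as written — direct iteration remains.
- a summation factor — no summation factor applies — the rule is not linear in the sequence values.
- the characteristic-root method — nonlinearity rules out exponential-mode superposition from the start.


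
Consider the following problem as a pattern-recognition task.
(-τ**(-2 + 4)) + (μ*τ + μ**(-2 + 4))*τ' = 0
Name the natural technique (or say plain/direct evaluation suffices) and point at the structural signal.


Method: the homogeneous substitution — the slope's numerator and denominator share total degree; set v = τ/μ and the equation drops to separable form. Rewriting — with the variables' roles exchanged where the shape demands it — would expose a Bernoulli structure too; the homogeneous substitution simply reads the degrees directly.


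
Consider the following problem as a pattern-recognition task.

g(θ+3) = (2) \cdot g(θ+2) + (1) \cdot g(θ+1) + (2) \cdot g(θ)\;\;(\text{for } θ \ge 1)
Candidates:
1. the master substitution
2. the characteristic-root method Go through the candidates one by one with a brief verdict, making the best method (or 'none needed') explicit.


Method: the characteristic-root method — this is the constant-coefficient homogeneous case — the whole solution in θ reduces to a polynomial's roots.
- the master substitution: the recursive argument is a shift of the index, not a fixed fraction of it.
- the characteristic-root method: applicable, and directly so.


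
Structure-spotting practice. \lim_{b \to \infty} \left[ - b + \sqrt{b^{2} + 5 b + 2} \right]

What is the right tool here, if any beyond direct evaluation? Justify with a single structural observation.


Best approach: conjugate multiplication — two divergent pieces with a minus sign between them and a radical in the mix: rationalize \sqrt{b^{2} + 5 b + 2} - b before any limit law applies.


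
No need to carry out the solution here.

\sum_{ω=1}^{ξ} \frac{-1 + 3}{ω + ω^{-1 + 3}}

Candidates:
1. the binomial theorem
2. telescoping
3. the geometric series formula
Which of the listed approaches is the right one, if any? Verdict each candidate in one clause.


Verdict: telescoping — \frac{-1 + 3}{ω + ω^{-1 + 3}} decomposes into shift-paired simple fractions; the series telescopes to finitely many boundary pieces.
- the binomial theorem — the summand does not match any term pattern of an expanded binomial power.
- telescoping: applies; the problem has the shape this method handles.
- the geometric series formula: no single multiplier carries one term to the next throughout the sum.


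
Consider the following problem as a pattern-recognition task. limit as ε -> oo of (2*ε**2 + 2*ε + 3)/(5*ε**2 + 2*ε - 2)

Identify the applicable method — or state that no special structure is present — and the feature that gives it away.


Technique: dominant-term comparison — as ε grows, only the highest-degree terms matter — compare leading terms and read the limit off. Viewed as a single quotient this is an ∞/∞ form — an at-infinity application of l'Hôpital's rule would also resolve it; comparing leading growth reads the answer without differentiating.


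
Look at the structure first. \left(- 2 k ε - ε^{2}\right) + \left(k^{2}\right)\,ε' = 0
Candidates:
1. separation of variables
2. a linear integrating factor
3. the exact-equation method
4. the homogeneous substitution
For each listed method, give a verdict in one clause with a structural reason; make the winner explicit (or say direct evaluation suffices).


Method: the homogeneous substitution — solved for the derivative, the right side is unchanged under scaling k and ε together — it depends only on the ratio ε/k, so substitute a single ratio variable. A Bernoulli rewrite works here as the equation stands — the homogeneous substitution is the more immediate reading.
- separation of variables: no division isolates the independent variable from the unknown.
- a linear integrating factor: the unknown enters nonlinearly (through a power, a denominator, or a transcendental function), which the linear integrating-factor recipe cannot absorb as-is — any repair would come from a preliminary substitution, not the factor.
- the exact-equation method: the cross partial derivatives disagree, so no single potential exists.
- the homogeneous substitution: a fit — the right tool for this form.


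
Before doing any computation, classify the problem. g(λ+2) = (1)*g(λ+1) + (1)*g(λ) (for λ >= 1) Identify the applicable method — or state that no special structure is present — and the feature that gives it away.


Best approach: the characteristic-root method — try a geometric ansatz r^λ: constant coefficients turn the recurrence into one polynomial equation in r.


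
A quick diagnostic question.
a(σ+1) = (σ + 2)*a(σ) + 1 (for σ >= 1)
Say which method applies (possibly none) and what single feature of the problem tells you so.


Best approach: a summation factor — one-term recursion with variable weight σ + 2 is solved by product normalization, not by root-finding.


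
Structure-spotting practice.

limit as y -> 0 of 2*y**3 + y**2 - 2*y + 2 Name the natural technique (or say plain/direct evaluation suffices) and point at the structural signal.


Diagnosis: no special technique — nothing blocks direct substitution at 0: plug in and finish.


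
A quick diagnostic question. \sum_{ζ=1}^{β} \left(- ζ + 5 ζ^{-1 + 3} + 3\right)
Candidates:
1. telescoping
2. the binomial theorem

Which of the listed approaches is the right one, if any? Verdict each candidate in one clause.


Best approach: no special technique — nothing telescopes and nothing is geometric; polynomial terms in ζ sum term by term.
- telescoping: in the displayed form, no term reappears at a neighboring index to cancel against.
- the binomial theorem: no binomial coefficients pair up with complementary powers here.


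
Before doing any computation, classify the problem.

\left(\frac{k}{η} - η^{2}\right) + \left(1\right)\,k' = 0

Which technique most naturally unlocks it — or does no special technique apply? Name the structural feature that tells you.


Diagnosis: a linear integrating factor — the unknown enters only to the first power against a nonzero forcing term — the integrating-factor template applies directly.


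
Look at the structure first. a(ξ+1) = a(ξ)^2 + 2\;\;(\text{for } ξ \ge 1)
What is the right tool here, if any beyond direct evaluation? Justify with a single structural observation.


Verdict: no special technique — the update rule curves (it is not linear in the unknown sequence), so no superposition-based closed form attaches — iterate or study it directly.


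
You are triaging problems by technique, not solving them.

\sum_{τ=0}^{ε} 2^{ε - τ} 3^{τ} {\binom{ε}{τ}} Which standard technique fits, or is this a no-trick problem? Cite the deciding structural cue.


Best approach: the binomial theorem — the summand is term τ of a binomial expansion in 3 and 2; the whole sum is a single power.


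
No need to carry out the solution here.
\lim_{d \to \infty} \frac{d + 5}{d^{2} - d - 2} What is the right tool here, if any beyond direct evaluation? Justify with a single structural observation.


Diagnosis: dominant-term comparison — divide through by the highest power of d; every lower-order term dies and the dominant terms decide the limit. l'Hôpital's at-infinity variant applies to the expression viewed as a single quotient; the leading-term comparison is the direct route.


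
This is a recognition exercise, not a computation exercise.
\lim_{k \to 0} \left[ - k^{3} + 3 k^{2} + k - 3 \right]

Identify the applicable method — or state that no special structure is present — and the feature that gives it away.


Method: no special technique — nothing blocks direct substitution at 0: plug in and finish.


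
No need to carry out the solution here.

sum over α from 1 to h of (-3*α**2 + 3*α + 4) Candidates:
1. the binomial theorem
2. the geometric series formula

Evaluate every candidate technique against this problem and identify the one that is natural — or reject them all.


Technique: no special technique — this is bookkeeping, not technique: standard formulas for sums of constant-multiple powers of α apply termwise.
- the binomial theorem: the summand does not match any term pattern of an expanded binomial power.
- the geometric series formula: consecutive terms are not related by a fixed multiplier.


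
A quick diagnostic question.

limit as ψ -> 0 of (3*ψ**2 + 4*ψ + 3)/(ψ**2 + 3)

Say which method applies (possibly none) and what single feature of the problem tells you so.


Diagnosis: no special technique — no denominator vanishes and nothing blows up at 0: direct substitution is the whole computation.


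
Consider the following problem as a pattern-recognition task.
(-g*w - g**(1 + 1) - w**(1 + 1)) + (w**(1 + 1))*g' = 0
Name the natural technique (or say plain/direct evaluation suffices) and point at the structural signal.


Technique: the homogeneous substitution — the slope's numerator and denominator share total degree; set v = g/w and the equation drops to separable form.


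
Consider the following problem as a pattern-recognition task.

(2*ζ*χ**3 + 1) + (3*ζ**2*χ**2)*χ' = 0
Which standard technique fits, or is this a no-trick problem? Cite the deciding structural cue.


Best approach: the exact-equation method — this form is already the differential of something: the matching mixed partials of 2*ζ*χ**3 + 1 and 3*ζ**2*χ**2 prove it.


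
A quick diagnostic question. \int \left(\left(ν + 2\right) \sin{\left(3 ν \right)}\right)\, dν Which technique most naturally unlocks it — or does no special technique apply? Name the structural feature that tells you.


Method: integration by parts — differentiate ν + 2, integrate \sin{\left(3 ν \right)}: each pass lowers the polynomial degree, so parts terminates.


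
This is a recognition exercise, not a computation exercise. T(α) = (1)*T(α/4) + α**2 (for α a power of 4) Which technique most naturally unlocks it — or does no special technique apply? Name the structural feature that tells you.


Best approach: the master substitution — index division is the fingerprint: α/4 in the recursive call means substitute α = 4^m.


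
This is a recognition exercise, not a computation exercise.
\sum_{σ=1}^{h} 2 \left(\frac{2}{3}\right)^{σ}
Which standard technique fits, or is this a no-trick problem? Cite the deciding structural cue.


Method: the geometric series formula — the ratio of consecutive terms is the constant \frac{2}{3}, independent of the index — a geometric sum.
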